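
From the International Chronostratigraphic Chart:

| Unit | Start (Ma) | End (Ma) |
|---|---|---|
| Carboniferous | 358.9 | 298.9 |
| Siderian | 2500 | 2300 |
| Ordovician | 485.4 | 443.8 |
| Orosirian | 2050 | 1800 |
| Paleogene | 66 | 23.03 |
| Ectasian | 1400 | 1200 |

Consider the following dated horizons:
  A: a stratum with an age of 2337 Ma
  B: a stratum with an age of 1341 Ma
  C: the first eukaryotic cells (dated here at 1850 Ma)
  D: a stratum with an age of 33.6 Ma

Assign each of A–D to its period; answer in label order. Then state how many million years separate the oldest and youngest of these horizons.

A: 2337 Ma lies in 2500–2300 Ma, so Siderian.
B: 1341 Ma lies in 1400–1200 Ma, so Ectasian.
C: 1850 Ma lies in 2050–1800 Ma, so Orosirian.
D: 33.6 Ma lies in 66–23.03 Ma, so Paleogene.
Oldest = 2337 Ma, youngest = 33.6 Ma → span 2303.4 Myr.

A — Siderian; B — Ectasian; C — Orosirian; D — Paleogene; span 2303.4 million years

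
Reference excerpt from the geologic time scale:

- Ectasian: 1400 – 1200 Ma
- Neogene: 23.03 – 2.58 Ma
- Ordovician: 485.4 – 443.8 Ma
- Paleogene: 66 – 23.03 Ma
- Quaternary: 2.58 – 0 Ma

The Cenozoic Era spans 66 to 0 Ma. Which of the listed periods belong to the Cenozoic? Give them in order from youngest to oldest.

Periods with both bounds inside 66–0 Ma: Quaternary (2.58–0), Neogene (23.03–2.58), Paleogene (66–23.03).

Quaternary, Neogene, Paleogene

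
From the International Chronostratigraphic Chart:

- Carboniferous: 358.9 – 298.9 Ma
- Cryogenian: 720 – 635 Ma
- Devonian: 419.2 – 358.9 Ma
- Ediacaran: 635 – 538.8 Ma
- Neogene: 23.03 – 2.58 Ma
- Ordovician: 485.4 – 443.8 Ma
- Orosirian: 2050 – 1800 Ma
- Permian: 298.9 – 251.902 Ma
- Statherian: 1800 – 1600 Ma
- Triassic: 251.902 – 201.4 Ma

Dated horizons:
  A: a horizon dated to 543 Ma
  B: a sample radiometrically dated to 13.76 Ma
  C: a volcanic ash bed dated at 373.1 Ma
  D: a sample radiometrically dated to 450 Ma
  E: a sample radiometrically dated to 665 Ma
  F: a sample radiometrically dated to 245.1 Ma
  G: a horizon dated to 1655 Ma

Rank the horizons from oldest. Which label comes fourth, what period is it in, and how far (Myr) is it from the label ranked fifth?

Larger Ma means older, so oldest first: G 1655 > E 665 > A 543 > D 450 > C 373.1 > F 245.1 > B 13.76.
Counting 4 along gives D (450 Ma); the excerpt puts that inside the Ordovician, 485.4–443.8 Ma.
Next in line is C (373.1 Ma), and 450 − 373.1 = 76.9 Myr.

D, in the Ordovician; 76.9 million years to C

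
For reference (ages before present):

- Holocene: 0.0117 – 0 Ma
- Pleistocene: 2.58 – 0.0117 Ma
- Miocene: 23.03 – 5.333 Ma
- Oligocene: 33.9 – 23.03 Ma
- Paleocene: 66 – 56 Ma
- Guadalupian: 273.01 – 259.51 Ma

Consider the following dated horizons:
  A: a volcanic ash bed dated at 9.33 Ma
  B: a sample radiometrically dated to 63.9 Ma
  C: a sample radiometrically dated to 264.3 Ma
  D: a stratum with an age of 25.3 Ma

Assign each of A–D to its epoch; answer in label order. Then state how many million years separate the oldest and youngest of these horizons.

Match each age against the start–end ranges in the excerpt: A = 9.33 Ma → Miocene (23.03–5.333); B = 63.9 Ma → Paleocene (66–56); C = 264.3 Ma → Guadalupian (273.01–259.51); D = 25.3 Ma → Oligocene (33.9–23.03).
The largest age is 264.3 Ma and the smallest is 9.33 Ma; their difference is 254.97 Myr.

A — Miocene; B — Paleocene; C — Guadalupian; D — Oligocene; span 254.97 million years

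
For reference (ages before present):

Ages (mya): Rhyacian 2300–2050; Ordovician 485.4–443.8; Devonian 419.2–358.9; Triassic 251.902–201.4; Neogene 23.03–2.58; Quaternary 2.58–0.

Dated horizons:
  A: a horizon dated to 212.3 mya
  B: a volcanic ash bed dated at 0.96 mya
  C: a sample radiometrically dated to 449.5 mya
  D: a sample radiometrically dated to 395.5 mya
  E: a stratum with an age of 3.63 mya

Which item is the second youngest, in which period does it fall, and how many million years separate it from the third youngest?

E, in the Neogene; 208.67 million years to A

Smaller Ma means younger, so youngest first: B 0.96 < E 3.63 < A 212.3 < D 395.5 < C 449.5.
Counting 2 along gives E (3.63 Ma); the excerpt puts that inside the Neogene, 23.03–2.58 Ma.
Next in line is A (212.3 Ma), and 212.3 − 3.63 = 208.67 Myr.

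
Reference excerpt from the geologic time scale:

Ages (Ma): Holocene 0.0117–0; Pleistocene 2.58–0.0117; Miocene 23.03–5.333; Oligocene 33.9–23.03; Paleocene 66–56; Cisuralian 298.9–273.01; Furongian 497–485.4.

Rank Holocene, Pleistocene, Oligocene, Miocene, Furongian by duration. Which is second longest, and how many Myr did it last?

Durations: Holocene 0.0117; Pleistocene 2.5683; Oligocene 10.87; Miocene 17.697; Furongian 11.6 Myr.
Sorted longest-first: Miocene (17.697), Furongian (11.6), Oligocene (10.87), Pleistocene (2.5683), Holocene (0.0117).
The second longest is Furongian at 11.6 Myr.

Furongian, 11.6 million years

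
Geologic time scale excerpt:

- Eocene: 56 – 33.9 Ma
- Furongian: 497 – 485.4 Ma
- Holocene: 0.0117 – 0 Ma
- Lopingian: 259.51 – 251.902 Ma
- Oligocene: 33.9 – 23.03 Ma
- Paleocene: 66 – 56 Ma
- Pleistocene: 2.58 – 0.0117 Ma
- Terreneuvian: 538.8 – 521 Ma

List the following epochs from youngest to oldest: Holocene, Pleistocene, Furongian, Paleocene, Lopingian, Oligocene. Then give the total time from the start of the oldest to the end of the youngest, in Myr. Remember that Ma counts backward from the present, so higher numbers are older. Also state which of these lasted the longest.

Holocene, Pleistocene, Oligocene, Paleocene, Lopingian, Furongian; total span 497 Myr; longest is Furongian

From the excerpt: Holocene 0.0117–0; Pleistocene 2.58–0.0117; Furongian 497–485.4; Paleocene 66–56; Lopingian 259.51–251.902; Oligocene 33.9–23.03 (Ma).
Larger Ma is earlier, so the oldest is Furongian and the youngest is Holocene; youngest to oldest: Holocene, Pleistocene, Oligocene, Paleocene, Lopingian, Furongian.
Oldest start 497 minus youngest end 0 gives 497 Myr overall.
Individual lengths (start − end): Paleocene 10; Furongian 11.6; Lopingian 7.608; Holocene 0.0117; Oligocene 10.87; Pleistocene 2.5683. The largest is Furongian at 11.6 Myr.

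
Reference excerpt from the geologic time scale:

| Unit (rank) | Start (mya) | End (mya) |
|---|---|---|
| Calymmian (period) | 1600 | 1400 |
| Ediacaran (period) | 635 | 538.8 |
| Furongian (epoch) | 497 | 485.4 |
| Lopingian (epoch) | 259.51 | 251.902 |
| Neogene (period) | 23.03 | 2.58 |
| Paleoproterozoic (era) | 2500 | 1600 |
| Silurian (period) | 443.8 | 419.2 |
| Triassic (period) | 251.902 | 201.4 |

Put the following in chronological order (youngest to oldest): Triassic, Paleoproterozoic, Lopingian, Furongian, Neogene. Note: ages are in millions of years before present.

Neogene, Triassic, Lopingian, Furongian, Paleoproterozoic

Sorting by start age (ascending Ma, since larger Ma = older): Neogene start 23.03, Triassic start 251.902, Lopingian start 259.51, Furongian start 497, Paleoproterozoic start 2500.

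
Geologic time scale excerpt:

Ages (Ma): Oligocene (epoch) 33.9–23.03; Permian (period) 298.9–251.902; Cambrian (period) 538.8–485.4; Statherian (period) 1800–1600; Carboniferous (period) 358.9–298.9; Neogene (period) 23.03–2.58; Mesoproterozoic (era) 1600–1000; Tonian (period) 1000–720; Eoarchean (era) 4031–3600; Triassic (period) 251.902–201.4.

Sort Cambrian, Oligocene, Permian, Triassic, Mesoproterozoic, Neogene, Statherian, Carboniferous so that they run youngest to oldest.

Neogene, then Oligocene, then Triassic, then Permian, then Carboniferous, then Cambrian, then Mesoproterozoic, then Statherian

Sorting by start age (ascending Ma, since larger Ma = older): Neogene start 23.03, Oligocene start 33.9, Triassic start 251.902, Permian start 298.9, Carboniferous start 358.9, Cambrian start 538.8, Mesoproterozoic start 1600, Statherian start 1800.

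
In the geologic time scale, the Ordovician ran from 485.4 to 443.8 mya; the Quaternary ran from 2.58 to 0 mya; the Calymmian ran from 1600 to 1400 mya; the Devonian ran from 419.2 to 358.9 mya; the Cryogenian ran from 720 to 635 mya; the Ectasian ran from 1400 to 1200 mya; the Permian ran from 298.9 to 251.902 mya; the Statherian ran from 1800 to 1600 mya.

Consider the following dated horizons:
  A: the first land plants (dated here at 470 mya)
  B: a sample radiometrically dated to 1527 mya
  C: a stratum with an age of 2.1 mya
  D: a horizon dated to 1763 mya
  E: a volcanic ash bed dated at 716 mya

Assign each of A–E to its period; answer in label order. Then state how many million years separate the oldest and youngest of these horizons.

Match each age against the start–end ranges in the excerpt: A = 470 Ma → Ordovician (485.4–443.8); B = 1527 Ma → Calymmian (1600–1400); C = 2.1 Ma → Quaternary (2.58–0); D = 1763 Ma → Statherian (1800–1600); E = 716 Ma → Cryogenian (720–635).
The largest age is 1763 Ma and the smallest is 2.1 Ma; their difference is 1760.9 Myr.

A — Ordovician; B — Calymmian; C — Quaternary; D — Statherian; E — Cryogenian; span 1760.9 million years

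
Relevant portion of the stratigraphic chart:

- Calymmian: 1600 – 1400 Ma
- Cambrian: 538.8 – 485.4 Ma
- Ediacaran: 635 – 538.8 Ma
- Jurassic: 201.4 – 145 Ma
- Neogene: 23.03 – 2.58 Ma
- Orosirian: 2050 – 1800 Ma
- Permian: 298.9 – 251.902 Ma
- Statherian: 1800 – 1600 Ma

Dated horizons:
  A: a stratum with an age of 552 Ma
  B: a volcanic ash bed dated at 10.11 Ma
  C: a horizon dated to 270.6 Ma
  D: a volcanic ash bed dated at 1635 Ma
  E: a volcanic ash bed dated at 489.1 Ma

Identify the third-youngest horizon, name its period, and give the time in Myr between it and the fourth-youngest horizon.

Smaller Ma means younger, so youngest first: B 10.11 < C 270.6 < E 489.1 < A 552 < D 1635.
Counting 3 along gives E (489.1 Ma); the excerpt puts that inside the Cambrian, 538.8–485.4 Ma.
Next in line is A (552 Ma), and 552 − 489.1 = 62.9 Myr.

E, in the Cambrian; 62.9 million years to A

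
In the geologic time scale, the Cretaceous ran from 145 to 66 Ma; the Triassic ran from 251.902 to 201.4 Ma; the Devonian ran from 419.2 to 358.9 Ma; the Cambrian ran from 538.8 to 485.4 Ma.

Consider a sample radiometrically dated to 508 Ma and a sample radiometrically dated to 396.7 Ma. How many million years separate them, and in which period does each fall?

111.3 million years apart; the first in the Cambrian, the second in the Devonian

Elapsed time: 508 − 396.7 = 111.3 Myr.
508 Ma lies within 538.8–485.4 Ma: Cambrian.
396.7 Ma lies within 419.2–358.9 Ma: Devonian.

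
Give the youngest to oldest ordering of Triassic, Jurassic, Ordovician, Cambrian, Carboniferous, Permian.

Era membership (oldest first within each) — Paleozoic: Cambrian, Ordovician, Carboniferous, Permian; Mesozoic: Triassic, Jurassic. Paleozoic precedes Mesozoic, which precedes Cenozoic. Concatenating the groups in that era order and then reversing gives youngest to oldest.

Jurassic, Triassic, Permian, Carboniferous, Ordovician, Cambrian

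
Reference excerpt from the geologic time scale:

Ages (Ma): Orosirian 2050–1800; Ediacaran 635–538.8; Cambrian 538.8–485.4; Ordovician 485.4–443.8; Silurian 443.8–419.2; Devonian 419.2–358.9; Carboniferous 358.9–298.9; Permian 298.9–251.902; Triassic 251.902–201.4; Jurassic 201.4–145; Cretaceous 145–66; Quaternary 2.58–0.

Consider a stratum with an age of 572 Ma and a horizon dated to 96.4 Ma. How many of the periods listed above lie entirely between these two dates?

8

572 Ma sits inside the Ediacaran (635–538.8) and 96.4 Ma inside the Cretaceous (145–66); neither of those is wholly between the two dates.
The listed periods lying completely between them are Cambrian, Ordovician, Silurian, Devonian, Carboniferous, Permian, Triassic, Jurassic — 8 in all.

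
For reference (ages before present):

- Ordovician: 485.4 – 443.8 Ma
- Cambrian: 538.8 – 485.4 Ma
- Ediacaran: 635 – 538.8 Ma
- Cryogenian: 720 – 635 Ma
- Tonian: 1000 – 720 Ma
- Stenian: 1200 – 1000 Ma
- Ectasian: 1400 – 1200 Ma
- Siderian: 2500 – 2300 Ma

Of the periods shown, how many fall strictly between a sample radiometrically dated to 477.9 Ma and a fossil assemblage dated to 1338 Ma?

5

1338 Ma sits inside the Ectasian (1400–1200) and 477.9 Ma inside the Ordovician (485.4–443.8); neither of those is wholly between the two dates.
The listed periods lying completely between them are Stenian, Tonian, Cryogenian, Ediacaran, Cambrian — 5 in all.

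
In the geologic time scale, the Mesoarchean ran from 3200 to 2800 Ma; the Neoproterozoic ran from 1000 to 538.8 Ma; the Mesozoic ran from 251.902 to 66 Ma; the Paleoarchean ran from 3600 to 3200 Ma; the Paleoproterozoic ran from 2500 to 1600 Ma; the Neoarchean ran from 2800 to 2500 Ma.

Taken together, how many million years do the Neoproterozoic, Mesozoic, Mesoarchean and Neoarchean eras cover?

1347.102 million years

Each duration: Neoproterozoic = 461.2; Mesozoic = 185.902; Mesoarchean = 400; Neoarchean = 300.
Sum: 461.2 + 185.902 + 400 + 300 = 1347.102 Myr.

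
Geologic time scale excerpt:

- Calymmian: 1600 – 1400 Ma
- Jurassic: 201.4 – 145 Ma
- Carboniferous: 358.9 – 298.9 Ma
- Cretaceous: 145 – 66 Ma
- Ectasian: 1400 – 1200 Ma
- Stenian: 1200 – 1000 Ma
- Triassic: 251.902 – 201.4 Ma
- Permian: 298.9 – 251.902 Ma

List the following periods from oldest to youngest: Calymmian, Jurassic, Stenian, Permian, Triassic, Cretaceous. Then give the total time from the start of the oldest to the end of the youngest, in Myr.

Calymmian, Stenian, Permian, Triassic, Jurassic, Cretaceous; total span 1534 Myr

Start ages (Ma): Calymmian 1600, Stenian 1200, Permian 298.9, Triassic 251.902, Jurassic 201.4, Cretaceous 145.
Ordered oldest to youngest: Calymmian, Stenian, Permian, Triassic, Jurassic, Cretaceous.
Span = 1600 − 66 = 1534 Myr.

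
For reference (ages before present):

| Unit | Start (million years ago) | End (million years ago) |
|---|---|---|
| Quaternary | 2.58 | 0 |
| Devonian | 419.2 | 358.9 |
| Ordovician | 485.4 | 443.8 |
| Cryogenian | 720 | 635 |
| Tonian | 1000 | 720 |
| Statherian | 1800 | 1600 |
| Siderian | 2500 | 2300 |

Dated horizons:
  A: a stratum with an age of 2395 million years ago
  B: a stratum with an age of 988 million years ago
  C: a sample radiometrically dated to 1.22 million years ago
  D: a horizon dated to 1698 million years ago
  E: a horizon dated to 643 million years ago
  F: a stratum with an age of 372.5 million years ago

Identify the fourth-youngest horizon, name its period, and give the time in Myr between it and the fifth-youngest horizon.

B, in the Tonian; 710 million years to D

Smaller Ma means younger, so youngest first: C 1.22 < F 372.5 < E 643 < B 988 < D 1698 < A 2395.
Counting 4 along gives B (988 Ma); the excerpt puts that inside the Tonian, 1000–720 Ma.
Next in line is D (1698 Ma), and 1698 − 988 = 710 Myr.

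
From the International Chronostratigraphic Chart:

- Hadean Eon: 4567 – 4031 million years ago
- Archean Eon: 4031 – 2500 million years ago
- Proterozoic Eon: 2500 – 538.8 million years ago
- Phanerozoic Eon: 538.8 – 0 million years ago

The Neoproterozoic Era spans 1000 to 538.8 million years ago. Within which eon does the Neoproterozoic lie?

Proterozoic

The Neoproterozoic (1000–538.8 Ma) lies entirely within 2500–538.8 Ma, the Proterozoic Eon.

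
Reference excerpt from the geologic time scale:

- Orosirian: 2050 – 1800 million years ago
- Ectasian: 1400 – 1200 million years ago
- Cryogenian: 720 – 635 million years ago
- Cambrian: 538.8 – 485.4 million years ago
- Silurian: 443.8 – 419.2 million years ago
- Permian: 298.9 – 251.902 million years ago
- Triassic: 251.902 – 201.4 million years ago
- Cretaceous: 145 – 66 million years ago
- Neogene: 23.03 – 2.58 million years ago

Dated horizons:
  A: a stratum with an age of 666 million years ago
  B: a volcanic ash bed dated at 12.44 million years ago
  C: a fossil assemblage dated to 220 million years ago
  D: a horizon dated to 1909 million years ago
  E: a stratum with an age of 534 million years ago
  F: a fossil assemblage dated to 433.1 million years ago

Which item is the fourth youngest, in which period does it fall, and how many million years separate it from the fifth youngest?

E, in the Cambrian; 132 million years to A

Sorted youngest-first by Ma: B (12.44), C (220), F (433.1), E (534), A (666), D (1909).
The fourth youngest is E at 534 Ma, which lies in 538.8–485.4 Ma: the Cambrian.
The fifth youngest is A at 666 Ma; separation = |534 − 666| = 132 Myr.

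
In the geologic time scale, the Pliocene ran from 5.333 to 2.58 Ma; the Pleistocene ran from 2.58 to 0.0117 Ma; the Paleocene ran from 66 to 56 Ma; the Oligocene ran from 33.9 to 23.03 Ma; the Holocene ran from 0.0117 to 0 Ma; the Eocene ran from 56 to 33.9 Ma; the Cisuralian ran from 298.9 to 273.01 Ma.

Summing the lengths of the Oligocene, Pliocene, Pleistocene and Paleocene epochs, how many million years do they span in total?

Each duration: Oligocene = 10.87; Pliocene = 2.753; Pleistocene = 2.5683; Paleocene = 10.
Sum: 10.87 + 2.753 + 2.5683 + 10 = 26.1913 Myr.

26.1913 million years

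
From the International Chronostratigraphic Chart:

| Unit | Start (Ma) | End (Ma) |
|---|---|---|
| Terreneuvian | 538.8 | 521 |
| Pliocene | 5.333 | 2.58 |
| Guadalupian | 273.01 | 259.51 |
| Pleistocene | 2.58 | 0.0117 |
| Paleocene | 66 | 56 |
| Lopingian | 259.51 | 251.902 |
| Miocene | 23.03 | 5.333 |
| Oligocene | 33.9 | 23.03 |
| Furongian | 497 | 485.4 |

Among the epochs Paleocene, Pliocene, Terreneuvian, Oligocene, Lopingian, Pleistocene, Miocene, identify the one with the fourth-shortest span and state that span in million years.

Durations: Paleocene 10; Pliocene 2.753; Terreneuvian 17.8; Oligocene 10.87; Lopingian 7.608; Pleistocene 2.5683; Miocene 17.697 Myr.
Sorted shortest-first: Pleistocene (2.5683), Pliocene (2.753), Lopingian (7.608), Paleocene (10), Oligocene (10.87), Miocene (17.697), Terreneuvian (17.8).
The fourth shortest is Paleocene at 10 Myr.

Paleocene, 10 million years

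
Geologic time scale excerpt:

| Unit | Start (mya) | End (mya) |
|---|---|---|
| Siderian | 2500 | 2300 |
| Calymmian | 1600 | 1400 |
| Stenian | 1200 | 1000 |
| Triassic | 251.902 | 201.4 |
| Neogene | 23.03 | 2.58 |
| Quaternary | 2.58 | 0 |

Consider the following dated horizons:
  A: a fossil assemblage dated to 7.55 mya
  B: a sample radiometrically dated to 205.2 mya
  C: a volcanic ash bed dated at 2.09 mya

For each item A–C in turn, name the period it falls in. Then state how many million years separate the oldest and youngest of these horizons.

Match each age against the start–end ranges in the excerpt: A = 7.55 Ma → Neogene (23.03–2.58); B = 205.2 Ma → Triassic (251.902–201.4); C = 2.09 Ma → Quaternary (2.58–0).
The largest age is 205.2 Ma and the smallest is 2.09 Ma; their difference is 203.11 Myr.

A — Neogene; B — Triassic; C — Quaternary; span 203.11 million years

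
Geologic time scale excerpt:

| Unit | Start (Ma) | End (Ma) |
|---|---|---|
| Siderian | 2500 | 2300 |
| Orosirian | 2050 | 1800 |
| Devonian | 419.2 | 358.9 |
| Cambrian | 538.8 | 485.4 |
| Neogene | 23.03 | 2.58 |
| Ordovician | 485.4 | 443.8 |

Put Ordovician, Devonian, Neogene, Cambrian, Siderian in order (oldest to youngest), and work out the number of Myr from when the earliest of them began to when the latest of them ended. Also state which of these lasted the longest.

Start ages (Ma): Siderian 2500, Cambrian 538.8, Ordovician 485.4, Devonian 419.2, Neogene 23.03.
Ordered oldest to youngest: Siderian, Cambrian, Ordovician, Devonian, Neogene.
Span = 2500 − 2.58 = 2497.42 Myr.
Durations: Cambrian 53.4, Siderian 200, Devonian 60.3, Neogene 20.45, Ordovician 41.6 → longest is Siderian (200 Myr).

Siderian → Cambrian → Ordovician → Devonian → Neogene; total span 2497.42 Myr; longest is Siderian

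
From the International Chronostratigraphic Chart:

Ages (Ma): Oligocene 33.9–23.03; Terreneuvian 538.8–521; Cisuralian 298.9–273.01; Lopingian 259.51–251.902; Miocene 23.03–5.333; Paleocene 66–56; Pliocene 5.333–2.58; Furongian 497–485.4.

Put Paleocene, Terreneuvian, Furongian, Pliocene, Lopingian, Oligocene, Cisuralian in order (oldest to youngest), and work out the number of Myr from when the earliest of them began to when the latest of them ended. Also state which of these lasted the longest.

Terreneuvian, Furongian, Cisuralian, Lopingian, Paleocene, Oligocene, Pliocene; total span 536.22 Myr; longest is Cisuralian

Start ages (Ma): Terreneuvian 538.8, Furongian 497, Cisuralian 298.9, Lopingian 259.51, Paleocene 66, Oligocene 33.9, Pliocene 5.333.
Ordered oldest to youngest: Terreneuvian, Furongian, Cisuralian, Lopingian, Paleocene, Oligocene, Pliocene.
Span = 538.8 − 2.58 = 536.22 Myr.
Durations: Pliocene 2.753, Furongian 11.6, Lopingian 7.608, Terreneuvian 17.8, Paleocene 10, Oligocene 10.87, Cisuralian 25.89 → longest is Cisuralian (25.89 Myr).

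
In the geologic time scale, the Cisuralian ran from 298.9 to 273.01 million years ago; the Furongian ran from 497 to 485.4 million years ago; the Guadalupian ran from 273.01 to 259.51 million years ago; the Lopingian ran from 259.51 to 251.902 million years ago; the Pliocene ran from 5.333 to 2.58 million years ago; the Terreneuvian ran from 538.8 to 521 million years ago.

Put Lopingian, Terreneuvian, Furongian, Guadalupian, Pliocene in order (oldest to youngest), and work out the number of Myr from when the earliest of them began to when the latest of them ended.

Terreneuvian → Furongian → Guadalupian → Lopingian → Pliocene; total span 536.22 Myr

From the excerpt: Lopingian 259.51–251.902; Terreneuvian 538.8–521; Furongian 497–485.4; Guadalupian 273.01–259.51; Pliocene 5.333–2.58 (Ma).
Larger Ma is earlier, so the oldest is Terreneuvian and the youngest is Pliocene; oldest to youngest: Terreneuvian, Furongian, Guadalupian, Lopingian, Pliocene.
Oldest start 538.8 minus youngest end 2.58 gives 536.22 Myr overall.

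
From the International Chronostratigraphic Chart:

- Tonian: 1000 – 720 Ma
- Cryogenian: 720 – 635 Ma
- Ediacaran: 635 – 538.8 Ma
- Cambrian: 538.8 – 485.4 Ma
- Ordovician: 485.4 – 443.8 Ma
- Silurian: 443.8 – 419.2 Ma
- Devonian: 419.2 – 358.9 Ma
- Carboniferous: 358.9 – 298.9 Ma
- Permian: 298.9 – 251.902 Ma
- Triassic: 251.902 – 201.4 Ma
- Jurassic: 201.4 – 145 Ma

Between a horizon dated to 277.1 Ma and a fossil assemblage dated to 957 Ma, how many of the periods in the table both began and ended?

7

The older date is 957 Ma and the younger is 277.1 Ma.
Periods with start < 957 and end > 277.1 Ma: Cryogenian (720–635), Ediacaran (635–538.8), Cambrian (538.8–485.4), Ordovician (485.4–443.8), Silurian (443.8–419.2), Devonian (419.2–358.9), Carboniferous (358.9–298.9).
That is 7 complete periods.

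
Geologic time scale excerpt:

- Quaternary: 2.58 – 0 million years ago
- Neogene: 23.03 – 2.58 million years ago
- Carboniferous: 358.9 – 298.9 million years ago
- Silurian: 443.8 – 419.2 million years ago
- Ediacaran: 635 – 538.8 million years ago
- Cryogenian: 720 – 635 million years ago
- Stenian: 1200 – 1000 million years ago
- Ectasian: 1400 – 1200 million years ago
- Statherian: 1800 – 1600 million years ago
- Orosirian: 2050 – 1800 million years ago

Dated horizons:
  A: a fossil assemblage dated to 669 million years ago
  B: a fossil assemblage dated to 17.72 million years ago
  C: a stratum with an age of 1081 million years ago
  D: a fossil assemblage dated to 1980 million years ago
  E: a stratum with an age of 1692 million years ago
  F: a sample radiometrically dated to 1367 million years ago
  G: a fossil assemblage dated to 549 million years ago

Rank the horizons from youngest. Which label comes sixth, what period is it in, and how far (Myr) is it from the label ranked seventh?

E, in the Statherian; 288 million years to D

Sorted youngest-first by Ma: B (17.72), G (549), A (669), C (1081), F (1367), E (1692), D (1980).
The sixth youngest is E at 1692 Ma, which lies in 1800–1600 Ma: the Statherian.
The seventh youngest is D at 1980 Ma; separation = |1692 − 1980| = 288 Myr.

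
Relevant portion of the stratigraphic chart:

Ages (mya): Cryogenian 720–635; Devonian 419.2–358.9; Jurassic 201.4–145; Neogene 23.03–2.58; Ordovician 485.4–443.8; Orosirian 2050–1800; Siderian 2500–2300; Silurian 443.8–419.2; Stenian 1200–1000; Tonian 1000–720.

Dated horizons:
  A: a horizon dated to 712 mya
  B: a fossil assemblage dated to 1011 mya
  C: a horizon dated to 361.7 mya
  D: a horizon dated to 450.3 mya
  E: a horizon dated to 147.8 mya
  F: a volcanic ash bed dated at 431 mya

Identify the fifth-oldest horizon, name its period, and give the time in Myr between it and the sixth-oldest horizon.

C, in the Devonian; 213.9 million years to E

Sorted oldest-first by Ma: B (1011), A (712), D (450.3), F (431), C (361.7), E (147.8).
The fifth oldest is C at 361.7 Ma, which lies in 419.2–358.9 Ma: the Devonian.
The sixth oldest is E at 147.8 Ma; separation = |361.7 − 147.8| = 213.9 Myr.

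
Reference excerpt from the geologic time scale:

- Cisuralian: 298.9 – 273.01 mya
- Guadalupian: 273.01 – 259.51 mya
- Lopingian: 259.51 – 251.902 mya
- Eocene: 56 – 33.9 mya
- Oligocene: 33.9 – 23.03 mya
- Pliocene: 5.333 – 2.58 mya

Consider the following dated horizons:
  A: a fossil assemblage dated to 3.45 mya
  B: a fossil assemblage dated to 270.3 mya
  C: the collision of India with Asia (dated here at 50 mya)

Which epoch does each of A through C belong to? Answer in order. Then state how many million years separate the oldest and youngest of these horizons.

A — Pliocene; B — Guadalupian; C — Eocene; span 266.85 million years

A: 3.45 Ma lies in 5.333–2.58 Ma, so Pliocene.
B: 270.3 Ma lies in 273.01–259.51 Ma, so Guadalupian.
C: 50 Ma lies in 56–33.9 Ma, so Eocene.
Oldest = 270.3 Ma, youngest = 3.45 Ma → span 266.85 Myr.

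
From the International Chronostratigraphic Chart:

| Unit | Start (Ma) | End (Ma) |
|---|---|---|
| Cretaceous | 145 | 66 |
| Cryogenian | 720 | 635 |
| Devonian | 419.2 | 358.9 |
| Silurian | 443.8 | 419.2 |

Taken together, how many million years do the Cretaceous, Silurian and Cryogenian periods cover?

Each duration: Cretaceous = 79; Silurian = 24.6; Cryogenian = 85.
Sum: 79 + 24.6 + 85 = 188.6 Myr.

188.6 million years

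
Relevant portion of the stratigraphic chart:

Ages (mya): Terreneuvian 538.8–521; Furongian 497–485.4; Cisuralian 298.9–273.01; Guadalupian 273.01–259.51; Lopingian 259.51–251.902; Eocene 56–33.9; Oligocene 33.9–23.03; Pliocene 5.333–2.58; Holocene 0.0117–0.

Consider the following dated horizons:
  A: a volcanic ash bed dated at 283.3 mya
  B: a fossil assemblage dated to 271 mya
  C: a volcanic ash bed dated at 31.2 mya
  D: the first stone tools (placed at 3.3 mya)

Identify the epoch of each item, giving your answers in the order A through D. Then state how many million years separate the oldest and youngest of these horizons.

A — Cisuralian; B — Guadalupian; C — Oligocene; D — Pliocene; span 280 million years

A: 283.3 Ma lies in 298.9–273.01 Ma, so Cisuralian.
B: 271 Ma lies in 273.01–259.51 Ma, so Guadalupian.
C: 31.2 Ma lies in 33.9–23.03 Ma, so Oligocene.
D: 3.3 Ma lies in 5.333–2.58 Ma, so Pliocene.
Oldest = 283.3 Ma, youngest = 3.3 Ma → span 280 Myr.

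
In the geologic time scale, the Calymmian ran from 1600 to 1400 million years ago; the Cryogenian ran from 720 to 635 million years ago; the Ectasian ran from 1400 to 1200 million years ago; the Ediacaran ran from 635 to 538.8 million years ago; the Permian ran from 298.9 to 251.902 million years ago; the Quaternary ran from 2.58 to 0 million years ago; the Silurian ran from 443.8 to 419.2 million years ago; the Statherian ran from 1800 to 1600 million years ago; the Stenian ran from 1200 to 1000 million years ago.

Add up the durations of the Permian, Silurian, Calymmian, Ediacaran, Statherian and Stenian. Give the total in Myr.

767.798 million years

Each duration: Permian = 46.998; Silurian = 24.6; Calymmian = 200; Ediacaran = 96.2; Statherian = 200; Stenian = 200.
Sum: 46.998 + 24.6 + 200 + 96.2 + 200 + 200 = 767.798 Myr.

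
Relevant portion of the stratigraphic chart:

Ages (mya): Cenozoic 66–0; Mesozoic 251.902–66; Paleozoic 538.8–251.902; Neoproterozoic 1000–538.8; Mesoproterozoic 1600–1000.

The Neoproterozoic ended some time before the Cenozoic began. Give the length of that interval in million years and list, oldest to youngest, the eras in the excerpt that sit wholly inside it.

End of Neoproterozoic = 538.8 Ma; start of Cenozoic = 66 Ma.
Gap = 538.8 − 66 = 472.8 Myr.
Eras wholly inside 538.8–66 Ma: Paleozoic (538.8–251.902), Mesozoic (251.902–66).

472.8 million years; Paleozoic, Mesozoic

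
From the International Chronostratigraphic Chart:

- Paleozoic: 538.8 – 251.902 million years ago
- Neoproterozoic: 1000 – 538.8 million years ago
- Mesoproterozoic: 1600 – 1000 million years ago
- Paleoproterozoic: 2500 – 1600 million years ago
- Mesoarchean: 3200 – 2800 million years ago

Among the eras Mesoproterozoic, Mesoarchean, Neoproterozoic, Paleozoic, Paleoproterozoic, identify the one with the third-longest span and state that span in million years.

Neoproterozoic, 461.2 million years

Durations: Mesoproterozoic 600; Mesoarchean 400; Neoproterozoic 461.2; Paleozoic 286.898; Paleoproterozoic 900 Myr.
Sorted longest-first: Paleoproterozoic (900), Mesoproterozoic (600), Neoproterozoic (461.2), Mesoarchean (400), Paleozoic (286.898).
The third longest is Neoproterozoic at 461.2 Myr.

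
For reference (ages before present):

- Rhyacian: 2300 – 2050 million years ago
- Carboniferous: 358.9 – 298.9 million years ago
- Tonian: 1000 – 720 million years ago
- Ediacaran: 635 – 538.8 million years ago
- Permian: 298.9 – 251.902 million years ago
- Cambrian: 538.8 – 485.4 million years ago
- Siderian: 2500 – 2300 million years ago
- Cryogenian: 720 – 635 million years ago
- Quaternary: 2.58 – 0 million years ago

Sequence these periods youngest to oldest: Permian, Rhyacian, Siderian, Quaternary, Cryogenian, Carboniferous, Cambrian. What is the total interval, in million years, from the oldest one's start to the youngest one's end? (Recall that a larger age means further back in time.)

Quaternary → Permian → Carboniferous → Cambrian → Cryogenian → Rhyacian → Siderian; total span 2500 Myr

From the excerpt: Permian 298.9–251.902; Rhyacian 2300–2050; Siderian 2500–2300; Quaternary 2.58–0; Cryogenian 720–635; Carboniferous 358.9–298.9; Cambrian 538.8–485.4 (Ma).
Larger Ma is earlier, so the oldest is Siderian and the youngest is Quaternary; youngest to oldest: Quaternary, Permian, Carboniferous, Cambrian, Cryogenian, Rhyacian, Siderian.
Oldest start 2500 minus youngest end 0 gives 2500 Myr overall.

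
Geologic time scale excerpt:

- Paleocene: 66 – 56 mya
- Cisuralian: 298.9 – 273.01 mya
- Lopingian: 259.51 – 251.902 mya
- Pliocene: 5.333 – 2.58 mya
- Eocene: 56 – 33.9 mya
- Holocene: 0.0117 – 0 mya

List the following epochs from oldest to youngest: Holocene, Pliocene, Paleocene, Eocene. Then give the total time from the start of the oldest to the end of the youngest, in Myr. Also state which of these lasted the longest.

From the excerpt: Holocene 0.0117–0; Pliocene 5.333–2.58; Paleocene 66–56; Eocene 56–33.9 (Ma).
Larger Ma is earlier, so the oldest is Paleocene and the youngest is Holocene; oldest to youngest: Paleocene, Eocene, Pliocene, Holocene.
Oldest start 66 minus youngest end 0 gives 66 Myr overall.
Individual lengths (start − end): Paleocene 10; Holocene 0.0117; Eocene 22.1; Pliocene 2.753. The largest is Eocene at 22.1 Myr.

Paleocene → Eocene → Pliocene → Holocene; total span 66 Myr; longest is Eocene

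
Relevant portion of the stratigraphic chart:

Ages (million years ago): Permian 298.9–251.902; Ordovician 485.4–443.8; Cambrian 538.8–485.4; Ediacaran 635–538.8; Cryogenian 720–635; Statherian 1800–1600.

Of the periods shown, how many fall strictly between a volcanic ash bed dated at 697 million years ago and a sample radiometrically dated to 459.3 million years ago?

697 Ma sits inside the Cryogenian (720–635) and 459.3 Ma inside the Ordovician (485.4–443.8); neither of those is wholly between the two dates.
The listed periods lying completely between them are Ediacaran, Cambrian — 2 in all.

2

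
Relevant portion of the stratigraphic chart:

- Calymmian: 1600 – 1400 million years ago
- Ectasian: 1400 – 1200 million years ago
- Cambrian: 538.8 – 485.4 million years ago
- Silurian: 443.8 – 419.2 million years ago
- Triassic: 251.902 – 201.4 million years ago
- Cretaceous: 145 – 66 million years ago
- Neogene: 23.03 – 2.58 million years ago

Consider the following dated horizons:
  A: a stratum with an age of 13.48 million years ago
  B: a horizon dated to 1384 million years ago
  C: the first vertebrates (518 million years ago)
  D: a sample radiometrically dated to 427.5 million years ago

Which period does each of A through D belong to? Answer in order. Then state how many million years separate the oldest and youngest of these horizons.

A — Neogene; B — Ectasian; C — Cambrian; D — Silurian; span 1370.52 million years

Match each age against the start–end ranges in the excerpt: A = 13.48 Ma → Neogene (23.03–2.58); B = 1384 Ma → Ectasian (1400–1200); C = 518 Ma → Cambrian (538.8–485.4); D = 427.5 Ma → Silurian (443.8–419.2).
The largest age is 1384 Ma and the smallest is 13.48 Ma; their difference is 1370.52 Myr.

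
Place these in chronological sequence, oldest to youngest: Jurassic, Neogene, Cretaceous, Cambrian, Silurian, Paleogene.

Group by era (each group listed oldest first) — Paleozoic: Cambrian, Silurian; Mesozoic: Jurassic, Cretaceous; Cenozoic: Paleogene, Neogene. The eras run Paleozoic → Mesozoic → Cenozoic. Concatenating the groups in that era order gives oldest to youngest directly.

Cambrian, Silurian, Jurassic, Cretaceous, Paleogene, Neogene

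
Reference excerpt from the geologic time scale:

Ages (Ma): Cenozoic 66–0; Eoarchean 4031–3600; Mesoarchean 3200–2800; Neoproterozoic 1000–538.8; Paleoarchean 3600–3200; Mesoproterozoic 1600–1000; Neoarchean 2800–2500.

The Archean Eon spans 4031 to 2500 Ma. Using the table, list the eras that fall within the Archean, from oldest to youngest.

Eras with both bounds inside 4031–2500 Ma: Eoarchean (4031–3600), Paleoarchean (3600–3200), Mesoarchean (3200–2800), Neoarchean (2800–2500).

Eoarchean, Paleoarchean, Mesoarchean, Neoarchean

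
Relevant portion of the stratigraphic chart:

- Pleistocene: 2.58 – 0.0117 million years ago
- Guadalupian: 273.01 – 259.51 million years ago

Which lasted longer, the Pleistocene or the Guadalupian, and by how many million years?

Guadalupian, by 10.9317 million years

Pleistocene: 2.58 − 0.0117 = 2.5683 Myr.
Guadalupian: 273.01 − 259.51 = 13.5 Myr.
Difference: 13.5 − 2.5683 = 10.9317 Myr, so the Guadalupian was longer.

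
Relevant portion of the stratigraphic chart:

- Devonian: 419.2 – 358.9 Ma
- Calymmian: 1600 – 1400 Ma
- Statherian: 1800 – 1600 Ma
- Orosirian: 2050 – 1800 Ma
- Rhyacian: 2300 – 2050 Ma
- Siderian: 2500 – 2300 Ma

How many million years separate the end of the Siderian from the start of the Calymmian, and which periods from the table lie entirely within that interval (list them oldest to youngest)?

End of Siderian = 2300 Ma; start of Calymmian = 1600 Ma.
Gap = 2300 − 1600 = 700 Myr.
Periods wholly inside 2300–1600 Ma: Rhyacian (2300–2050), Orosirian (2050–1800), Statherian (1800–1600).

700 million years; Rhyacian, Orosirian, Statherian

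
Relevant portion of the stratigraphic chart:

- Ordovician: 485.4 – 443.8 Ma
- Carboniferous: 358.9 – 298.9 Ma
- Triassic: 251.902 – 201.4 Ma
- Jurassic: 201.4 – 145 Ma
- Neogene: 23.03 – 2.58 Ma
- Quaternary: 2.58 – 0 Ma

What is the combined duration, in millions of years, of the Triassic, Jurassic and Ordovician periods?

Duration is start − end for each: (251.902 − 201.4) + (201.4 − 145) + (485.4 − 443.8).
That is 50.502 + 56.4 + 41.6, which totals 148.502 million years.

148.502 million years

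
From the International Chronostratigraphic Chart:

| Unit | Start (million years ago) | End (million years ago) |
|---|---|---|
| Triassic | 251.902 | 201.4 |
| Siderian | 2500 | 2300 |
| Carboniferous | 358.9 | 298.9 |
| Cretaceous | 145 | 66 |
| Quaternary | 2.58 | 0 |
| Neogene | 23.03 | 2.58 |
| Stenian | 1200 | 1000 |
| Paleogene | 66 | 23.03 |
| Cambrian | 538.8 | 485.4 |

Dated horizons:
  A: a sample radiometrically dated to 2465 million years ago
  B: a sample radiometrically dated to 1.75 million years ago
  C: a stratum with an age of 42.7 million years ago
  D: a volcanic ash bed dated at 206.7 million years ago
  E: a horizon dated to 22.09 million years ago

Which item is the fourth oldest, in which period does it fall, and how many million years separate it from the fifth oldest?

E, in the Neogene; 20.34 million years to B

Sorted oldest-first by Ma: A (2465), D (206.7), C (42.7), E (22.09), B (1.75).
The fourth oldest is E at 22.09 Ma, which lies in 23.03–2.58 Ma: the Neogene.
The fifth oldest is B at 1.75 Ma; separation = |22.09 − 1.75| = 20.34 Myr.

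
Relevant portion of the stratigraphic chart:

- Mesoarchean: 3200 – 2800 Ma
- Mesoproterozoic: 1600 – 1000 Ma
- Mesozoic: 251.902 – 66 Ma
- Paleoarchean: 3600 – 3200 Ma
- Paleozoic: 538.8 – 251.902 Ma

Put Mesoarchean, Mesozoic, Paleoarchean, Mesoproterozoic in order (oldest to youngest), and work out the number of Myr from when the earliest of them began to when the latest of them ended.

Paleoarchean, Mesoarchean, Mesoproterozoic, Mesozoic; total span 3534 Myr

From the excerpt: Mesoarchean 3200–2800; Mesozoic 251.902–66; Paleoarchean 3600–3200; Mesoproterozoic 1600–1000 (Ma).
Larger Ma is earlier, so the oldest is Paleoarchean and the youngest is Mesozoic; oldest to youngest: Paleoarchean, Mesoarchean, Mesoproterozoic, Mesozoic.
Oldest start 3600 minus youngest end 66 gives 3534 Myr overall.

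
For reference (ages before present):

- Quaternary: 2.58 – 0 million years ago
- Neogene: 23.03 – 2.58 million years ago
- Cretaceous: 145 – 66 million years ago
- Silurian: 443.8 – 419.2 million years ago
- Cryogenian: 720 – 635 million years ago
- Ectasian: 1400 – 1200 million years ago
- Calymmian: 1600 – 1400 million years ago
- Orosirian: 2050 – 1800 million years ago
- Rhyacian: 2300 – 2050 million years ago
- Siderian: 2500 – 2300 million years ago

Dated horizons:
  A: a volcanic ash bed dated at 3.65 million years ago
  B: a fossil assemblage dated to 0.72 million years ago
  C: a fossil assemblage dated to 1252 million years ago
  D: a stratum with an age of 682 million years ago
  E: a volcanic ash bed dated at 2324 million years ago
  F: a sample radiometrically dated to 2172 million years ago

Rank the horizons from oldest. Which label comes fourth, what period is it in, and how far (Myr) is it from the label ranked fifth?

Larger Ma means older, so oldest first: E 2324 > F 2172 > C 1252 > D 682 > A 3.65 > B 0.72.
Counting 4 along gives D (682 Ma); the excerpt puts that inside the Cryogenian, 720–635 Ma.
Next in line is A (3.65 Ma), and 682 − 3.65 = 678.35 Myr.

D, in the Cryogenian; 678.35 million years to A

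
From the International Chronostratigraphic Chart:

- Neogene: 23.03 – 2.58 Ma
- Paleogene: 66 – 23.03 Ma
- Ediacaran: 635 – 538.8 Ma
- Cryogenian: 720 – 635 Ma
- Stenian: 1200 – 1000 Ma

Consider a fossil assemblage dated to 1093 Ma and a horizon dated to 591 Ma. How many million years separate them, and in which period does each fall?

Elapsed time: 1093 − 591 = 502 Myr.
1093 Ma lies within 1200–1000 Ma: Stenian.
591 Ma lies within 635–538.8 Ma: Ediacaran.

502 million years apart; the first in the Stenian, the second in the Ediacaran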